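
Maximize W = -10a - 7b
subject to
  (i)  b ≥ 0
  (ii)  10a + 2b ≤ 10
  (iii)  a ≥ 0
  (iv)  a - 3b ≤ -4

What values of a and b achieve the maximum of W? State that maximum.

a = 0, b = 4/3, maximum W = -28/3

Vertices and W = -10a - 7b:
  (0, 5) → W = -35
  (11/16, 25/16) → W = -285/16
  (0, 4/3) → W = -28/3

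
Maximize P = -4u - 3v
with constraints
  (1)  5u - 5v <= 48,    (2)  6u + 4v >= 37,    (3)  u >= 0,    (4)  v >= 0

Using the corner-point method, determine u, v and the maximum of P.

Corner points and P = -4u - 3v:
  (48/5, 0) → P = -192/5
  (0, 37/4) → P = -111/4
  (37/6, 0) → P = -74/3
The feasible region is unbounded (it extends along (0, 1), (1, 1)), but P strictly decreases along every unbounded feasible direction, so there is no improving ray and the maximum is attained at a vertex.

The optimum lies where 6u + 4v = 37 and v = 0.
Solving simultaneously gives u = 37/6, v = 0.

u = 37/6, v = 0, maximum P = -74/3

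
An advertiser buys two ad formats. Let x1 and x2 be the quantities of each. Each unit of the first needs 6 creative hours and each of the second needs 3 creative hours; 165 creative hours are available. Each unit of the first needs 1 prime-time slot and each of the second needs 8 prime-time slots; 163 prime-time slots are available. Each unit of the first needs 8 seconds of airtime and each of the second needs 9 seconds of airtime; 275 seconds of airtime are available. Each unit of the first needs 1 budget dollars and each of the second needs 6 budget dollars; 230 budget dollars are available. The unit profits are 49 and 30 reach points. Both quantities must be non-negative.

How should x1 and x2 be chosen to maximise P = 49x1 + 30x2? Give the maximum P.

Vertices and P = 49x1 + 30x2:
  (0, 0) → P = 0
  (0, 163/8) → P = 2445/4
  (55/2, 0) → P = 2695/2
  (22, 11) → P = 1408
  (733/55, 1029/55) → P = 66787/55

The binding constraints are 6x1 + 3x2 = 165 and 8x1 + 9x2 = 275.
Solving simultaneously gives x1 = 22, x2 = 11.

x1 = 22, x2 = 11, maximum P = 1408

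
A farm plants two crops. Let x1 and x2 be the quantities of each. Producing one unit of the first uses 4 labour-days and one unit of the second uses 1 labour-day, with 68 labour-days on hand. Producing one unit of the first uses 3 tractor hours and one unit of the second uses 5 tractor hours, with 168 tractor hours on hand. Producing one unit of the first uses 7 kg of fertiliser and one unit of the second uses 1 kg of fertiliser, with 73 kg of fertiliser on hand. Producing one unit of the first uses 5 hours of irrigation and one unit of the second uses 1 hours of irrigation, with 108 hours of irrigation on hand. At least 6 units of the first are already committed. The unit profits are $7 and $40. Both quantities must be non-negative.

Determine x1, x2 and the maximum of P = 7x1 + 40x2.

Feasible corners and P = 7x1 + 40x2:
  (73/7, 0) → P = 73
  (6, 0) → P = 42
  (197/32, 957/32) → P = 39659/32
  (6, 30) → P = 1242

x1 = 6, x2 = 30, maximum P = 1242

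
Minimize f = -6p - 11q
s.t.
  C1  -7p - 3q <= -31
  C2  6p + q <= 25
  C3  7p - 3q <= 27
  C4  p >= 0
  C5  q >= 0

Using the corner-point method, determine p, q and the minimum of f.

Extreme points and f = -6p - 11q:
  (4, 1) → f = -35
  (0, 31/3) → f = -341/3
  (0, 25) → f = -275

p = 0, q = 25, minimum f = -275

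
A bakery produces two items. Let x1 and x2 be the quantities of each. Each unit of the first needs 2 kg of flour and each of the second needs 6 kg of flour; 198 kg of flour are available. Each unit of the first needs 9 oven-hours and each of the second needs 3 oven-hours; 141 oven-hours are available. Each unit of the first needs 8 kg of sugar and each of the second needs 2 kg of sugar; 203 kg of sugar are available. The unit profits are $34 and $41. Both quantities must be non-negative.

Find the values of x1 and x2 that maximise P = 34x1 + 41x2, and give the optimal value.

Feasible corners and P = 34x1 + 41x2:
  (0, 0) → P = 0
  (0, 33) → P = 1353
  (47/3, 0) → P = 1598/3
  (21/4, 125/4) → P = 5839/4

x1 = 21/4, x2 = 125/4, maximum P = 5839/4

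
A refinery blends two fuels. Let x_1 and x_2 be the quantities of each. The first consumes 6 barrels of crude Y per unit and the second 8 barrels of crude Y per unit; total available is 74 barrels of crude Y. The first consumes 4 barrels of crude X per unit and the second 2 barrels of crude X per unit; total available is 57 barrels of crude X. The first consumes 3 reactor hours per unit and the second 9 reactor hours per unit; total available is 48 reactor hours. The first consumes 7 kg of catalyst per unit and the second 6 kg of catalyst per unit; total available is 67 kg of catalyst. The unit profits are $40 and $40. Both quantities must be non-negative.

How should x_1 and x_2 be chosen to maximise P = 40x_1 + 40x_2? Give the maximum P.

x_1 = 7, x_2 = 3, maximum P = 400

Corner points and P = 40x_1 + 40x_2:
  (0, 0) → P = 0
  (0, 16/3) → P = 640/3
  (67/7, 0) → P = 2680/7
  (7, 3) → P = 400

At the optimal vertex, 3x_1 + 9x_2 = 48 and 7x_1 + 6x_2 = 67.
Solving simultaneously gives x_1 = 7, x_2 = 3.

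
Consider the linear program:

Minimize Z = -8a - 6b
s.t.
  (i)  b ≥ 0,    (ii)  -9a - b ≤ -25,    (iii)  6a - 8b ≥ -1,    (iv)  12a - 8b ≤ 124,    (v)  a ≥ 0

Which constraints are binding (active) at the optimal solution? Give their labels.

(iii) and (iv)

Extreme points and Z = -8a - 6b:
  (25/9, 0) → Z = -200/9
  (31/3, 0) → Z = -248/3
  (199/78, 53/26) → Z = -1273/39
  (125/6, 63/4) → Z = -1567/6

The minimum is at (125/6, 63/4). Substituting into each constraint, equality holds for (iii) and (iv); the remaining constraints have slack.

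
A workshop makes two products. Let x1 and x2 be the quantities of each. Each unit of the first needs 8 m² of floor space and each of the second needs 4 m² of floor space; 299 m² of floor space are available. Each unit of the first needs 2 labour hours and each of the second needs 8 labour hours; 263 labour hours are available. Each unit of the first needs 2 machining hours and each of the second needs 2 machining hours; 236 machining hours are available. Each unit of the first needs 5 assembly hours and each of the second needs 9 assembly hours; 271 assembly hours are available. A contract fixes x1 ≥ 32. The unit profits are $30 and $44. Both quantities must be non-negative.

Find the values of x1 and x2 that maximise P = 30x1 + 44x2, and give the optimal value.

x1 = 32, x2 = 43/4, maximum P = 1433

Extreme points and P = 30x1 + 44x2:
  (299/8, 0) → P = 4485/4
  (32, 0) → P = 960
  (32, 43/4) → P = 1433

The binding constraints are 8x1 + 4x2 = 299 and x1 = 32.
Solving simultaneously gives x1 = 32, x2 = 43/4.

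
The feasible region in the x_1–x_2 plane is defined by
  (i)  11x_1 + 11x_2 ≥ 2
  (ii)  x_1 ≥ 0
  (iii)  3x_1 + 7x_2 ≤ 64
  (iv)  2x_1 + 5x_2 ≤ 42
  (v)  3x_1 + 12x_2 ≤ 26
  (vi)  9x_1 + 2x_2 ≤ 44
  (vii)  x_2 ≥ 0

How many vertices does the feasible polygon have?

The feasible vertices (each the meet of two boundaries and inside every other half-plane) are:
  (0, 2/11)
  (2/11, 0)
  (0, 13/6)
  (14/3, 1)
  (44/9, 0)

5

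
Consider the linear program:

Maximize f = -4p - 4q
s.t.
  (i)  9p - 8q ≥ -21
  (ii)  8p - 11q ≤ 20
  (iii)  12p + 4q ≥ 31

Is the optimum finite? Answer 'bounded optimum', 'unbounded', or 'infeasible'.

bounded optimum

Feasible corners and f = -4p - 4q:
  (41/33, 177/44) → f = -695/33
  (421/164, 2/41) → f = -429/41
The feasible region has finitely many vertices and no improving ray; the maximum is -429/41 at (421/164, 2/41).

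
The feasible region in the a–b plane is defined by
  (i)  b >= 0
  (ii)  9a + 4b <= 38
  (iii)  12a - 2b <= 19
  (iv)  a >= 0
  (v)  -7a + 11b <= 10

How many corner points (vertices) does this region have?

Of the 10 pairwise boundary intersections, those satisfying every inequality are:
  (19/12, 0)
  (0, 0)
  (229/118, 253/118)
  (0, 10/11)

4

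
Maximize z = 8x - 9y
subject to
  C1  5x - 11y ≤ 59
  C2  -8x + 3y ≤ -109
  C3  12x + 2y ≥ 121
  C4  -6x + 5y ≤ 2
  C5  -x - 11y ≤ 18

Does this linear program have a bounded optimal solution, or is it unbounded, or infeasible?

unbounded

From the feasible point (14, 1), moving in the direction (11, 5) keeps every constraint satisfied while z increases without bound.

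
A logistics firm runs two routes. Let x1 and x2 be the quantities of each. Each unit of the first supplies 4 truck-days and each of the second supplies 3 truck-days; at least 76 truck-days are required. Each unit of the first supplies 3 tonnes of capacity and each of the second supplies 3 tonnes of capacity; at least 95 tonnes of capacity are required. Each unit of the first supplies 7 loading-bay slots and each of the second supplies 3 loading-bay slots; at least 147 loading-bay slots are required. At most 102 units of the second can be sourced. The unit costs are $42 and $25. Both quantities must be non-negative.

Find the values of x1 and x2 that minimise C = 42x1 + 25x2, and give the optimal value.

x1 = 13, x2 = 56/3, minimum C = 3038/3

The feasible region is unbounded (it extends along (1, 0)), but C strictly increases along every unbounded feasible direction, so there is no improving ray and the minimum is attained at a vertex.

The binding constraints are 3x1 + 3x2 = 95 and 7x1 + 3x2 = 147.
Solving simultaneously gives x1 = 13, x2 = 56/3.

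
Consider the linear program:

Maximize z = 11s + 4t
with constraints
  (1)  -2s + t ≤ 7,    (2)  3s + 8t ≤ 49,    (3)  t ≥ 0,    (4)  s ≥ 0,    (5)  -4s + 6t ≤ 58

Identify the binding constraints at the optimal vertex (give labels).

(2) and (3)

Extreme points and z = 11s + 4t:
  (49/3, 0) → z = 539/3
  (0, 49/8) → z = 49/2
  (0, 0) → z = 0

The maximum is at (49/3, 0). Substituting into each constraint, equality holds for (2) and (3); the remaining constraints have slack.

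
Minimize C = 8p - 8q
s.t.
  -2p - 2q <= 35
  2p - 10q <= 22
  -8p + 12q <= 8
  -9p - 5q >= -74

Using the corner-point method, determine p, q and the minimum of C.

p = -43/7, q = -24/7, minimum C = -152/7

Feasible corners and C = 8p - 8q:
  (-43/7, -24/7) → C = -152/7
  (17/2, -1/2) → C = 72
  (212/37, 166/37) → C = 368/37

The optimum lies where 2p - 10q = 22 and -8p + 12q = 8.
Solving simultaneously gives p = -43/7, q = -24/7.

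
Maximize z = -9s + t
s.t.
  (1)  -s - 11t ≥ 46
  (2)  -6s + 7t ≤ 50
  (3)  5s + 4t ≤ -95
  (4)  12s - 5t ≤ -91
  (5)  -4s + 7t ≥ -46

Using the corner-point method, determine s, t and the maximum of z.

s = -48, t = -34, maximum z = 398

Extreme points and z = -9s + t:
  (-865/59, -320/59) → z = 7465/59
  (-48, -34) → z = 398
  (-839/73, -685/73) → z = 6866/73
  (-867/64, -229/16) → z = 6887/64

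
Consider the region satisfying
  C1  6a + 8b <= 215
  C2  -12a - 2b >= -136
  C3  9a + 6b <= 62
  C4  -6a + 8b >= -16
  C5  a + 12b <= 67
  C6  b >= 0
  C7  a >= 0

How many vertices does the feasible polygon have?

Pairwise boundary intersections that survive every other constraint:
  (148/27, 19/9)
  (57/17, 541/102)
  (8/3, 0)
  (0, 67/12)
  (0, 0)

5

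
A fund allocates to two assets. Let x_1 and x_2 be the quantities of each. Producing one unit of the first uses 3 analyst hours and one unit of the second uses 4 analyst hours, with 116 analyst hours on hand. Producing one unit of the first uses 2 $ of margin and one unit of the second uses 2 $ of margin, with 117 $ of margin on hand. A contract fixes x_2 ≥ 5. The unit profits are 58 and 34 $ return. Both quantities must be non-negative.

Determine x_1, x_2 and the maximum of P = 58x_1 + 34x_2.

Feasible corners and P = 58x_1 + 34x_2:
  (0, 29) → P = 986
  (0, 5) → P = 170
  (32, 5) → P = 2026

The optimum lies where 3x_1 + 4x_2 = 116 and x_2 = 5.
Solving simultaneously gives x_1 = 32, x_2 = 5.

x_1 = 32, x_2 = 5, maximum P = 2026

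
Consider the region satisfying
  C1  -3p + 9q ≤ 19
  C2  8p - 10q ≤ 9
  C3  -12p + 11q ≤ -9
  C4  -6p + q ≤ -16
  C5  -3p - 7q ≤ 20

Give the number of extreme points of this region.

The feasible vertices (each the meet of two boundaries and inside every other half-plane) are:
  (271/42, 179/42)
  (58/15, 17/5)
  (151/52, 37/26)
  (167/54, 23/9)

4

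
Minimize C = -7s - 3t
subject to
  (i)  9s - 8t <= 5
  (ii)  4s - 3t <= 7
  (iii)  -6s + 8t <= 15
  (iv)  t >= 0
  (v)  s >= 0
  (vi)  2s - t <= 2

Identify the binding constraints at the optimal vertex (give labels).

(iii) and (vi)

Corner points and C = -7s - 3t:
  (5/9, 0) → C = -35/9
  (11/7, 8/7) → C = -101/7
  (0, 15/8) → C = -45/8
  (31/10, 21/5) → C = -343/10
  (0, 0) → C = 0

The minimum is at (31/10, 21/5). Substituting into each constraint, equality holds for (iii) and (vi); the remaining constraints have slack.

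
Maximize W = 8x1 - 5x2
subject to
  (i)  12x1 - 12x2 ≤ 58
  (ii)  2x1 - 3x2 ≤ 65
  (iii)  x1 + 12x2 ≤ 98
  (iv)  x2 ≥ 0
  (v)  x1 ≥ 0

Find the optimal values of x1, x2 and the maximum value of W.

x1 = 12, x2 = 43/6, maximum W = 361/6

Feasible corners and W = 8x1 - 5x2:
  (12, 43/6) → W = 361/6
  (29/6, 0) → W = 116/3
  (0, 49/6) → W = -245/6
  (0, 0) → W = 0

The optimum lies where 12x1 - 12x2 = 58 and x1 + 12x2 = 98.
Solving simultaneously gives x1 = 12, x2 = 43/6.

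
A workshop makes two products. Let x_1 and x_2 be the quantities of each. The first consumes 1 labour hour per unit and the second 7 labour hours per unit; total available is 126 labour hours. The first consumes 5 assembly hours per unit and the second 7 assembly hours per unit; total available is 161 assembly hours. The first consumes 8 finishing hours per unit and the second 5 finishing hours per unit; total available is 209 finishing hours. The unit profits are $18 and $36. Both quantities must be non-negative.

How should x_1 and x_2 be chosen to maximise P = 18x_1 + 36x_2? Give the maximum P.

Extreme points and P = 18x_1 + 36x_2:
  (0, 0) → P = 0
  (0, 18) → P = 648
  (209/8, 0) → P = 1881/4
  (35/4, 67/4) → P = 1521/2
  (658/31, 243/31) → P = 20592/31

At the optimal vertex, x_1 + 7x_2 = 126 and 5x_1 + 7x_2 = 161.
Solving simultaneously gives x_1 = 35/4, x_2 = 67/4.

x_1 = 35/4, x_2 = 67/4, maximum P = 1521/2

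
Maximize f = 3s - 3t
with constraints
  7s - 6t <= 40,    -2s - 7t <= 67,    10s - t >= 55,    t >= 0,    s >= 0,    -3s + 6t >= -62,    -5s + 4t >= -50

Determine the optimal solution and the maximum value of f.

Vertices and f = 3s - 3t:
  (40/7, 0) → f = 120/7
  (70, 75) → f = -15
  (11/2, 0) → f = 33/2
The feasible region is unbounded (it extends along (4, 5), (1, 10)), but f strictly decreases along every unbounded feasible direction, so there is no improving ray and the maximum is attained at a vertex.

The binding constraints are 7s - 6t = 40 and t = 0.
Solving simultaneously gives s = 40/7, t = 0.

s = 40/7, t = 0, maximum f = 120/7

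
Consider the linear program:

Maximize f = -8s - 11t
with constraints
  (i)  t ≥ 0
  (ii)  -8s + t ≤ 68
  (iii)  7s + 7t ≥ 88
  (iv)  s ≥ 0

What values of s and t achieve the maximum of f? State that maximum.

The feasible region is unbounded (it extends along (1, 8), (1, 0)), but f strictly decreases along every unbounded feasible direction, so there is no improving ray and the maximum is attained at a vertex.

The optimum lies where t = 0 and 7s + 7t = 88.
Solving simultaneously gives s = 88/7, t = 0.

s = 88/7, t = 0, maximum f = -704/7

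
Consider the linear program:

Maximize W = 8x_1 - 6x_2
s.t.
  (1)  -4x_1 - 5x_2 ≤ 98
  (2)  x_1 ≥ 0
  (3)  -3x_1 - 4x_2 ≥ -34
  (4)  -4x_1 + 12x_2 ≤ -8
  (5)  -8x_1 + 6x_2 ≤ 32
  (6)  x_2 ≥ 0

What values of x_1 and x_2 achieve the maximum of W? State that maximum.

Corner points and W = 8x_1 - 6x_2:
  (110/13, 28/13) → W = 712/13
  (34/3, 0) → W = 272/3
  (2, 0) → W = 16

At the optimal vertex, -3x_1 - 4x_2 = -34 and x_2 = 0.
Solving simultaneously gives x_1 = 34/3, x_2 = 0.

x_1 = 34/3, x_2 = 0, maximum W = 272/3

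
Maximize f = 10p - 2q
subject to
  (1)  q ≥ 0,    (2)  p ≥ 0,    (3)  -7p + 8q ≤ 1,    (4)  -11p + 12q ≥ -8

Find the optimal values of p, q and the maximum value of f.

p = 19, q = 67/4, maximum f = 313/2

Corner points and f = 10p - 2q:
  (0, 0) → f = 0
  (8/11, 0) → f = 80/11
  (0, 1/8) → f = -1/4
  (19, 67/4) → f = 313/2

The binding constraints are -7p + 8q = 1 and -11p + 12q = -8.
Solving simultaneously gives p = 19, q = 67/4.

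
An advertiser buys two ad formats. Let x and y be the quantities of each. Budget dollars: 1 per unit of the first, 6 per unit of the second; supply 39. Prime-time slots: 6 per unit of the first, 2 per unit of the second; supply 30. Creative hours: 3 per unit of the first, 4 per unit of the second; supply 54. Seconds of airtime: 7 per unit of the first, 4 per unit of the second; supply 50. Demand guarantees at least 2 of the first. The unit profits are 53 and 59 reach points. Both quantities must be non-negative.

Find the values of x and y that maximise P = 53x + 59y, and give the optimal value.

At the optimal vertex, x + 6y = 39 and 6x + 2y = 30.
Solving simultaneously gives x = 3, y = 6.

x = 3, y = 6, maximum P = 513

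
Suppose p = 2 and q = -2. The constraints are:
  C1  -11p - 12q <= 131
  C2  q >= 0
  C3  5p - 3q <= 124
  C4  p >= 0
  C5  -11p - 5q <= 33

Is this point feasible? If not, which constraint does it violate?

not feasible — violates C2

Constraint C2: q = -2, which is not ≥ 0. All other constraints are satisfied.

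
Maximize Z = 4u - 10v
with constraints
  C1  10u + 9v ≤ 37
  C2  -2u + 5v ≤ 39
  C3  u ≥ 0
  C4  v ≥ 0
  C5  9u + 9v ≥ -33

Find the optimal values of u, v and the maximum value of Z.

Vertices and Z = 4u - 10v:
  (0, 37/9) → Z = -370/9
  (37/10, 0) → Z = 74/5
  (0, 0) → Z = 0

The binding constraints are 10u + 9v = 37 and v = 0.
Solving simultaneously gives u = 37/10, v = 0.

u = 37/10, v = 0, maximum Z = 74/5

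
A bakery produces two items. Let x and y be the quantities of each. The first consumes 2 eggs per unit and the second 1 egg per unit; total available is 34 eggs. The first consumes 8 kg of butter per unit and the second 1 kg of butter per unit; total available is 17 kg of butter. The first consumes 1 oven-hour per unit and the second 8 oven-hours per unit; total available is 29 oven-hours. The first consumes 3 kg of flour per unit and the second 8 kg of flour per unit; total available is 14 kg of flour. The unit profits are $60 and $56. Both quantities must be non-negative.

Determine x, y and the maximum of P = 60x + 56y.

Vertices and P = 60x + 56y:
  (0, 0) → P = 0
  (0, 7/4) → P = 98
  (17/8, 0) → P = 255/2
  (2, 1) → P = 176

x = 2, y = 1, maximum P = 176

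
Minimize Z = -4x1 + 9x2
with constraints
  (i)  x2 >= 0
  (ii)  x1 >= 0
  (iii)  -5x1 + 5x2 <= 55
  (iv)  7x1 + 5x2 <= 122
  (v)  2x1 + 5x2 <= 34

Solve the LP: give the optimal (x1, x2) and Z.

x1 = 17, x2 = 0, minimum Z = -68

Feasible corners and Z = -4x1 + 9x2:
  (0, 0) → Z = 0
  (17, 0) → Z = -68
  (0, 34/5) → Z = 306/5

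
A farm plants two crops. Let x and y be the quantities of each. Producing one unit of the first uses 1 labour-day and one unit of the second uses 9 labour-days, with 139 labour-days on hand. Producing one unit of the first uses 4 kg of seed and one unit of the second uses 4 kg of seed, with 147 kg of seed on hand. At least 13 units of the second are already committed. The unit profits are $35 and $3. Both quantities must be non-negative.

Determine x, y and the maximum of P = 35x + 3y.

x = 22, y = 13, maximum P = 809

Feasible corners and P = 35x + 3y:
  (0, 139/9) → P = 139/3
  (0, 13) → P = 39
  (22, 13) → P = 809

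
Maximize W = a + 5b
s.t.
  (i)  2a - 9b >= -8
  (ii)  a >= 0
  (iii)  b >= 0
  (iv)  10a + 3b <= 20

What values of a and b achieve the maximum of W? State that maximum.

a = 13/8, b = 5/4, maximum W = 63/8

Feasible corners and W = a + 5b:
  (0, 8/9) → W = 40/9
  (13/8, 5/4) → W = 63/8
  (0, 0) → W = 0
  (2, 0) → W = 2

At the optimal vertex, 2a - 9b = -8 and 10a + 3b = 20.
Solving simultaneously gives a = 13/8, b = 5/4.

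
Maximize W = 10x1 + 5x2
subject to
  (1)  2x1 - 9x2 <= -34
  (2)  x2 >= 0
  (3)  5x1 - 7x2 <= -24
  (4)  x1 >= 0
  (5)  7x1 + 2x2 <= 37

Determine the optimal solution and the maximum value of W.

x1 = 0, x2 = 37/2, maximum W = 185/2

Extreme points and W = 10x1 + 5x2:
  (22/31, 122/31) → W = 830/31
  (0, 34/9) → W = 170/9
  (211/59, 353/59) → W = 3875/59
  (0, 37/2) → W = 185/2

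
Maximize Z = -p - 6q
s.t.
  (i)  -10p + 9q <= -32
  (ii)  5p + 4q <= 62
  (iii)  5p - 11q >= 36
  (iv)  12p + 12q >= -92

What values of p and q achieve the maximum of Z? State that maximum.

Corner points and Z = -p - 6q:
  (28/65, -40/13) → Z = 1172/65
  (-37/19, -326/57) → Z = 689/19
  (826/75, 26/15) → Z = -1606/75
  (278/3, -301/3) → Z = 1528/3

The optimum lies where 5p + 4q = 62 and 12p + 12q = -92.
Solving simultaneously gives p = 278/3, q = -301/3.

p = 278/3, q = -301/3, maximum Z = 1528/3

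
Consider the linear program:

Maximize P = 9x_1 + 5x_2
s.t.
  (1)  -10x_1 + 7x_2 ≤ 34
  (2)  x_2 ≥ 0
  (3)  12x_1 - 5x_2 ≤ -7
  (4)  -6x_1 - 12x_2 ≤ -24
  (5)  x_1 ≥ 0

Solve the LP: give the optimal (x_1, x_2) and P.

Corner points and P = 9x_1 + 5x_2:
  (121/34, 169/17) → P = 2779/34
  (0, 34/7) → P = 170/7
  (6/29, 55/29) → P = 329/29
  (0, 2) → P = 10

x_1 = 121/34, x_2 = 169/17, maximum P = 2779/34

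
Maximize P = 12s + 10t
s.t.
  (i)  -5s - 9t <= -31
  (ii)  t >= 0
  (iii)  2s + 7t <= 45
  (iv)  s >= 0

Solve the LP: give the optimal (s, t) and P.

The binding constraints are t = 0 and 2s + 7t = 45.
Solving simultaneously gives s = 45/2, t = 0.

s = 45/2, t = 0, maximum P = 270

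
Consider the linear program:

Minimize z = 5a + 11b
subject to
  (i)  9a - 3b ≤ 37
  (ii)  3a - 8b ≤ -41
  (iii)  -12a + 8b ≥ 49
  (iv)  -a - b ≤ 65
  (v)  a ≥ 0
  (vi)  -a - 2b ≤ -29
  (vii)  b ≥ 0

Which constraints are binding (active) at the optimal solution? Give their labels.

Corner points and z = 5a + 11b:
  (443/36, 295/12) → z = 5975/18
  (67/16, 397/32) → z = 5037/32
  (0, 29/2) → z = 319/2
The feasible region is unbounded (it extends along (0, 1), (1, 3)), but z strictly increases along every unbounded feasible direction, so there is no improving ray and the minimum is attained at a vertex.

The minimum is at (67/16, 397/32). Substituting into each constraint, equality holds for (iii) and (vi); the remaining constraints have slack.

(iii) and (vi)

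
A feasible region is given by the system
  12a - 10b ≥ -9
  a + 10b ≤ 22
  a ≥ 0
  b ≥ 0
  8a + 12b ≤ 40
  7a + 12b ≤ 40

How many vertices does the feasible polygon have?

Of the 15 pairwise boundary intersections, those satisfying every inequality are:
  (1, 21/10)
  (0, 9/10)
  (2, 2)
  (0, 0)
  (5, 0)

5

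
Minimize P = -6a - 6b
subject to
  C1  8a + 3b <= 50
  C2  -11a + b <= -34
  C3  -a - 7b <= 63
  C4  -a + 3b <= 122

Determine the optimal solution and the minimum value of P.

Vertices and P = -6a - 6b:
  (152/41, 278/41) → P = -2580/41
  (539/53, -554/53) → P = 90/53
  (175/78, -727/78) → P = 552/13

a = 152/41, b = 278/41, minimum P = -2580/41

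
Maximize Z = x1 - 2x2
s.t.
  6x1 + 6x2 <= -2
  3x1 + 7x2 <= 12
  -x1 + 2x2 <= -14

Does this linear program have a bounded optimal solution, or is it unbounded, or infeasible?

unbounded

From the feasible point (40/9, -43/9), moving in the direction (6, -6) keeps every constraint satisfied while Z increases without bound.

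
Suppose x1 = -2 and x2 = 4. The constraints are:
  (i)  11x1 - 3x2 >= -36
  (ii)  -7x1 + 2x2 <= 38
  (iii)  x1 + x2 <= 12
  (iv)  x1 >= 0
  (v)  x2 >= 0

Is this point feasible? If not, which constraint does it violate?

not feasible — violates (iv)

Constraint (iv): x1 = -2, which is not ≥ 0. All other constraints are satisfied.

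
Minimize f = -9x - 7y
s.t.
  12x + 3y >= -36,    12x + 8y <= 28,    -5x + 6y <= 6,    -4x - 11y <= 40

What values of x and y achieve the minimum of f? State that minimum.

x = 15/14, y = 53/28, minimum f = -641/28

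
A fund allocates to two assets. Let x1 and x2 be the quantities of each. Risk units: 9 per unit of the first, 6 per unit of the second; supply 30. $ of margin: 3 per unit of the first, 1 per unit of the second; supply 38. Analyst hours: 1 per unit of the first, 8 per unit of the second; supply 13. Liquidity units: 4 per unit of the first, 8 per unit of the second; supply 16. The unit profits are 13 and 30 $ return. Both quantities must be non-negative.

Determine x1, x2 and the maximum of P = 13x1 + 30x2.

x1 = 1, x2 = 3/2, maximum P = 58

Extreme points and P = 13x1 + 30x2:
  (0, 0) → P = 0
  (0, 13/8) → P = 195/4
  (10/3, 0) → P = 130/3
  (3, 1/2) → P = 54
  (1, 3/2) → P = 58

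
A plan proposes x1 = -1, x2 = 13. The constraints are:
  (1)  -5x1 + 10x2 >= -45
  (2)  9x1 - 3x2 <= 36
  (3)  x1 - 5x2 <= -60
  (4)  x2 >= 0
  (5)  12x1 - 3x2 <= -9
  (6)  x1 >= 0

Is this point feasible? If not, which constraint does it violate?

Constraint (6): x1 = -1, which is not ≥ 0. All other constraints are satisfied.

not feasible — violates (6)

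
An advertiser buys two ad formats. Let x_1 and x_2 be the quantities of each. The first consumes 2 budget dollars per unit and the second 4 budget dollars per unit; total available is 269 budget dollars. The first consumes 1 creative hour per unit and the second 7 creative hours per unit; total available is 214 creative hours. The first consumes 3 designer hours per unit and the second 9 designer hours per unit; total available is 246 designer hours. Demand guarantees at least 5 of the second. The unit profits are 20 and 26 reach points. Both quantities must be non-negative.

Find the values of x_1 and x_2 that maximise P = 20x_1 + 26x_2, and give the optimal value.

The optimum lies where 3x_1 + 9x_2 = 246 and x_2 = 5.
Solving simultaneously gives x_1 = 67, x_2 = 5.

x_1 = 67, x_2 = 5, maximum P = 1470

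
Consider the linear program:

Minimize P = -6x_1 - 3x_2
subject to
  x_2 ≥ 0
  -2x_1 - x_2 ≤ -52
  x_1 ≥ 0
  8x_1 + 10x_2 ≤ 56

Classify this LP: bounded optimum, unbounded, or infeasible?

The boundaries x_2 = 0 and -2x_1 - x_2 = -52 meet at (26, 0), but that point violates 8x_1 + 10x_2 ≤ 56. Every candidate vertex is excluded by some other constraint, so the feasible region is empty.

infeasible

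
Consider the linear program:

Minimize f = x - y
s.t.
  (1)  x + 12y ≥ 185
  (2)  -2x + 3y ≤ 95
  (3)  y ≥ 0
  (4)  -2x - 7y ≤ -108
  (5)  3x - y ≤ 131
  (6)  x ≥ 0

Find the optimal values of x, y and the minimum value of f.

Feasible corners and f = x - y:
  (1/17, 262/17) → f = -261/17
  (1757/37, 424/37) → f = 1333/37
  (488/7, 547/7) → f = -59/7
  (0, 95/3) → f = -95/3
  (0, 108/7) → f = -108/7

At the optimal vertex, -2x + 3y = 95 and x = 0.
Solving simultaneously gives x = 0, y = 95/3.

x = 0, y = 95/3, minimum f = -95/3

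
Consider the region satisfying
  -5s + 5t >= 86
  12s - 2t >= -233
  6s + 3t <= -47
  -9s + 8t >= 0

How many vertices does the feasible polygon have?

Intersecting each pair of boundary lines and keeping only the points that satisfy every inequality leaves:
  (-993/50, -133/50)
  (-493/45, 281/45)
  (-793/48, 139/8)

3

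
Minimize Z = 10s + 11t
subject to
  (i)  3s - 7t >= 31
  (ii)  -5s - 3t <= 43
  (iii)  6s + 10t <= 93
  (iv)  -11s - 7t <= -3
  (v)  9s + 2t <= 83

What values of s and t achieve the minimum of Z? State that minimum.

s = 575/41, t = -886/41, minimum Z = -3996/41

Corner points and Z = 10s + 11t:
  (17/7, -166/49) → Z = -636/49
  (643/69, -10/23) → Z = 6100/69
  (575/41, -886/41) → Z = -3996/41

The optimum lies where -11s - 7t = -3 and 9s + 2t = 83.
Solving simultaneously gives s = 575/41, t = -886/41.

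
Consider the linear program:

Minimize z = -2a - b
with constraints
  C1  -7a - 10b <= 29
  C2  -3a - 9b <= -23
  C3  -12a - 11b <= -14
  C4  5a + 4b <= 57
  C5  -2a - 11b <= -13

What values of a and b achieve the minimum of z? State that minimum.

a = 575/47, b = -49/47, minimum z = -1101/47

Corner points and z = -2a - b:
  (-127/75, 78/25) → z = 4/15
  (136/15, -7/15) → z = -53/3
  (575/47, -49/47) → z = -1101/47
The feasible region is unbounded (it extends along (-4, 5), (-11, 12)), but z strictly increases along every unbounded feasible direction, so there is no improving ray and the minimum is attained at a vertex.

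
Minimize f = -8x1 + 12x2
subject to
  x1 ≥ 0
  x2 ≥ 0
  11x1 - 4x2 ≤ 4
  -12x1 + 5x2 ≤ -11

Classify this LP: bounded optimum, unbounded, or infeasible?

infeasible

The boundaries x1 = 0 and x2 = 0 meet at (0, 0), but that point violates -12x1 + 5x2 ≤ -11. Every candidate vertex is excluded by some other constraint, so the feasible region is empty.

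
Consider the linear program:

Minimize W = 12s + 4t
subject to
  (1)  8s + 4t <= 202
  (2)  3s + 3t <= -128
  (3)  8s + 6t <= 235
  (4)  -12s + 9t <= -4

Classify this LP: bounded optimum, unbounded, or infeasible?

From the feasible point (559/6, -815/6), moving in the direction (-9, -12) keeps every constraint satisfied while W decreases without bound.

unbounded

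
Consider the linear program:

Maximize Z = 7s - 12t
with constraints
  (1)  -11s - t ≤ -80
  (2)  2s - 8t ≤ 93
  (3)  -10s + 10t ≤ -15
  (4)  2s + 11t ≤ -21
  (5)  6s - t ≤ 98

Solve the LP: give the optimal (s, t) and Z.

s = 691/46, t = -181/23, maximum Z = 9181/46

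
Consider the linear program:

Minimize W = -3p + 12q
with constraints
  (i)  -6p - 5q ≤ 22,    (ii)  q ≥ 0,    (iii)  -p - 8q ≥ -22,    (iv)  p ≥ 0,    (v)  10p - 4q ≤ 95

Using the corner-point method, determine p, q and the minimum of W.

Corner points and W = -3p + 12q:
  (0, 0) → W = 0
  (19/2, 0) → W = -57/2
  (0, 11/4) → W = 33
  (212/21, 125/84) → W = -87/7

p = 19/2, q = 0, minimum W = -57/2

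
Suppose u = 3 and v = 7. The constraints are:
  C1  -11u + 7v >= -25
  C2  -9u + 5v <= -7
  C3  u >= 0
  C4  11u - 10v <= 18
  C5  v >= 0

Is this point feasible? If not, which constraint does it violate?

not feasible — violates C2

Constraint C2: -9u + 5v = 8, which is not ≤ -7. All other constraints are satisfied.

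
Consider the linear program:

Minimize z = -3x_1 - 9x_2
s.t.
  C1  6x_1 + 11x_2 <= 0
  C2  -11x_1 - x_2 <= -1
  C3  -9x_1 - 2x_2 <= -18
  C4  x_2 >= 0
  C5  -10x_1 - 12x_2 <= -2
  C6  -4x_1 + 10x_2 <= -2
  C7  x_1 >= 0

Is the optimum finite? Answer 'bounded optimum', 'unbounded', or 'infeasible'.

infeasible

The boundaries 6x_1 + 11x_2 = 0 and -9x_1 - 2x_2 = -18 meet at (66/29, -36/29), but that point violates x_2 ≥ 0. Every candidate vertex is excluded by some other constraint, so the feasible region is empty.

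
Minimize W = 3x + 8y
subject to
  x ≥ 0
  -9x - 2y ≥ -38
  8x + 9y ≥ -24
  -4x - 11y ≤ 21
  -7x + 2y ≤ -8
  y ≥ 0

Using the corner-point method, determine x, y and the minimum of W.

x = 8/7, y = 0, minimum W = 24/7

Feasible corners and W = 3x + 8y:
  (23/8, 97/16) → W = 457/8
  (38/9, 0) → W = 38/3
  (8/7, 0) → W = 24/7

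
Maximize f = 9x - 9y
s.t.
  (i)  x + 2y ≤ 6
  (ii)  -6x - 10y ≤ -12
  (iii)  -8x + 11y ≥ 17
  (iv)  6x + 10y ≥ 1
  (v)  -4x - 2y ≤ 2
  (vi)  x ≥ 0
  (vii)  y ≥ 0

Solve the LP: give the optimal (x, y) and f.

Feasible corners and f = 9x - 9y:
  (32/27, 65/27) → f = -11
  (0, 3) → f = -27
  (0, 17/11) → f = -153/11

At the optimal vertex, x + 2y = 6 and -8x + 11y = 17.
Solving simultaneously gives x = 32/27, y = 65/27.

x = 32/27, y = 65/27, maximum f = -11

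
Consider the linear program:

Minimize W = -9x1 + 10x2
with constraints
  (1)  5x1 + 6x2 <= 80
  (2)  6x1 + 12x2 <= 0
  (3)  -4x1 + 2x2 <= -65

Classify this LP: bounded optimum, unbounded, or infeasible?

From the feasible point (40, -20), moving in the direction (6, -5) keeps every constraint satisfied while W decreases without bound.

unbounded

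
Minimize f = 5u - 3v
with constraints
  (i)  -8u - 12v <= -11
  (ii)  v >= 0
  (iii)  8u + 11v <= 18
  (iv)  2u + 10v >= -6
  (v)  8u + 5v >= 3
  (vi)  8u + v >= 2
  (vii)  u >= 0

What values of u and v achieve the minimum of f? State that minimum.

u = 1/20, v = 8/5, minimum f = -91/20

Feasible corners and f = 5u - 3v:
  (11/8, 0) → f = 55/8
  (13/88, 9/11) → f = -151/88
  (9/4, 0) → f = 45/4
  (1/20, 8/5) → f = -91/20

The optimum lies where 8u + 11v = 18 and 8u + v = 2.
Solving simultaneously gives u = 1/20, v = 8/5.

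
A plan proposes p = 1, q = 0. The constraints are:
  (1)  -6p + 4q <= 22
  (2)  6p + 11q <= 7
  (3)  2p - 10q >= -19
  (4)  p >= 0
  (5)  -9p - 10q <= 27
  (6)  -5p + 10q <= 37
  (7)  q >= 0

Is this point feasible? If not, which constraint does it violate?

(1): -6 ≤ 22 ✓
(2): 6 ≤ 7 ✓
(3): 2 ≥ -19 ✓
(4): 1 ≥ 0 ✓
(5): -9 ≤ 27 ✓
(6): -5 ≤ 37 ✓
(7): 0 ≥ 0 ✓

feasible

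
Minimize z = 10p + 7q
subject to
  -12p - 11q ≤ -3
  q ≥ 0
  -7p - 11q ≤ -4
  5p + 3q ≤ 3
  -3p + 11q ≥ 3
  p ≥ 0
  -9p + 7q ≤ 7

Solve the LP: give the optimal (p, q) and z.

The binding constraints are -7p - 11q = -4 and p = 0.
Solving simultaneously gives p = 0, q = 4/11.

p = 0, q = 4/11, minimum z = 28/11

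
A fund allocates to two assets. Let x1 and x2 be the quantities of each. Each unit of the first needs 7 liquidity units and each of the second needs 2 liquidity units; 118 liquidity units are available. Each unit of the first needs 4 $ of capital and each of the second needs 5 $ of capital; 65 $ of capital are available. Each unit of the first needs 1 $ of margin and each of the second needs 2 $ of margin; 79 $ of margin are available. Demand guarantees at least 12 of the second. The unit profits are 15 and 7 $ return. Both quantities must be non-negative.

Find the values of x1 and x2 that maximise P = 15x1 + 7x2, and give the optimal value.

x1 = 5/4, x2 = 12, maximum P = 411/4

Vertices and P = 15x1 + 7x2:
  (0, 13) → P = 91
  (0, 12) → P = 84
  (5/4, 12) → P = 411/4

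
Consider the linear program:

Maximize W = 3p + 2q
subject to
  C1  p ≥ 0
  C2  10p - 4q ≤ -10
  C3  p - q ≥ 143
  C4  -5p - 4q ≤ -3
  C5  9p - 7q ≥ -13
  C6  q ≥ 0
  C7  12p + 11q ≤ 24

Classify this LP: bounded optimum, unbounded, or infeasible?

infeasible

The boundaries q = 0 and 12p + 11q = 24 meet at (2, 0), but that point violates 10p - 4q ≤ -10. Every candidate vertex is excluded by some other constraint, so the feasible region is empty.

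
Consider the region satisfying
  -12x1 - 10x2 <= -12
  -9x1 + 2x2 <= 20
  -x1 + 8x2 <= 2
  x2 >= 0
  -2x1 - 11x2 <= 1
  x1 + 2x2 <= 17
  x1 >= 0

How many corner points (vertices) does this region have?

4

Pairwise boundary intersections that survive every other constraint:
  (38/53, 18/53)
  (1, 0)
  (66/5, 19/10)
  (17, 0)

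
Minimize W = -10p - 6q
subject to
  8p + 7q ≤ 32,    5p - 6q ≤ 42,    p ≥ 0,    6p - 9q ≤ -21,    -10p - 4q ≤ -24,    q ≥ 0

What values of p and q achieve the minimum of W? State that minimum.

Extreme points and W = -10p - 6q:
  (47/38, 60/19) → W = -595/19
  (20/19, 64/19) → W = -584/19
  (22/19, 59/19) → W = -574/19

The binding constraints are 8p + 7q = 32 and 6p - 9q = -21.
Solving simultaneously gives p = 47/38, q = 60/19.

p = 47/38, q = 60/19, minimum W = -595/19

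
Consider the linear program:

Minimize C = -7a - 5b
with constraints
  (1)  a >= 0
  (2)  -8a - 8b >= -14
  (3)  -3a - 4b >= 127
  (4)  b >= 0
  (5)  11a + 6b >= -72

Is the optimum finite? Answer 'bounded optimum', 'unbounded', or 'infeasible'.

The boundaries a = 0 and -8a - 8b = -14 meet at (0, 7/4), but that point violates -3a - 4b ≥ 127. Every candidate vertex is excluded by some other constraint, so the feasible region is empty.

infeasible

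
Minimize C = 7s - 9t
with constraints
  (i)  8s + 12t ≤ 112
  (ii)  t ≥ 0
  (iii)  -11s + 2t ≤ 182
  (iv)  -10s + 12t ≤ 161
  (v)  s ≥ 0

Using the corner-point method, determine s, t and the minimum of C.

s = 0, t = 28/3, minimum C = -84

The binding constraints are 8s + 12t = 112 and s = 0.
Solving simultaneously gives s = 0, t = 28/3.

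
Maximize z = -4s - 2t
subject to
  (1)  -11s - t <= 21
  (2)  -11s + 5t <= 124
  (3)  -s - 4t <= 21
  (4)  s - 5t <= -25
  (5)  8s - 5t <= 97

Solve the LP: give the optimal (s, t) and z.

s = -65/28, t = 127/28, maximum z = 3/14

The feasible region is unbounded (it extends along (5, 11), (5, 8)), but z strictly decreases along every unbounded feasible direction, so there is no improving ray and the maximum is attained at a vertex.

At the optimal vertex, -11s - t = 21 and s - 5t = -25.
Solving simultaneously gives s = -65/28, t = 127/28.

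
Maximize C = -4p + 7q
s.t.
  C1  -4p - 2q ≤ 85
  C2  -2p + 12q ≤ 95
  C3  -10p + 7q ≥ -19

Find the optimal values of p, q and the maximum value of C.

Corner points and C = -4p + 7q:
  (-605/26, 105/26) → C = 3155/26
  (-557/48, -463/24) → C = -709/8
  (893/106, 494/53) → C = 1672/53

The binding constraints are -4p - 2q = 85 and -2p + 12q = 95.
Solving simultaneously gives p = -605/26, q = 105/26.

p = -605/26, q = 105/26, maximum C = 3155/26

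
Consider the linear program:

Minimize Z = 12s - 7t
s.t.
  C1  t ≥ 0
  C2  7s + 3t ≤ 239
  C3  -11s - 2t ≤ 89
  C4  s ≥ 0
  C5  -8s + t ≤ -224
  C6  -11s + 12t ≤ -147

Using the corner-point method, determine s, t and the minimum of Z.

s = 911/31, t = 344/31, minimum Z = 8524/31

Feasible corners and Z = 12s - 7t:
  (239/7, 0) → Z = 2868/7
  (28, 0) → Z = 336
  (911/31, 344/31) → Z = 8524/31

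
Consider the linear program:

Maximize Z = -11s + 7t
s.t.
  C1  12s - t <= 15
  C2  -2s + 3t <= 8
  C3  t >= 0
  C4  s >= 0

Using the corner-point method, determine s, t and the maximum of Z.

Corner points and Z = -11s + 7t:
  (53/34, 63/17) → Z = 299/34
  (5/4, 0) → Z = -55/4
  (0, 8/3) → Z = 56/3
  (0, 0) → Z = 0

The binding constraints are -2s + 3t = 8 and s = 0.
Solving simultaneously gives s = 0, t = 8/3.

s = 0, t = 8/3, maximum Z = 56/3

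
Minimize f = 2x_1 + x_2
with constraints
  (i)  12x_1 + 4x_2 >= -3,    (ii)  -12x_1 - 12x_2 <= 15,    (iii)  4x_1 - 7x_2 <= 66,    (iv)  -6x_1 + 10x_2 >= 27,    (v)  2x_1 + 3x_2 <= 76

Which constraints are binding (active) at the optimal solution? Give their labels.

Vertices and f = 2x_1 + x_2:
  (-23/24, 17/8) → f = 5/24
  (-313/28, 459/14) → f = 73/7
  (679/38, 255/19) → f = 934/19

The minimum is at (-23/24, 17/8). Substituting into each constraint, equality holds for (i) and (iv); the remaining constraints have slack.

(i) and (iv)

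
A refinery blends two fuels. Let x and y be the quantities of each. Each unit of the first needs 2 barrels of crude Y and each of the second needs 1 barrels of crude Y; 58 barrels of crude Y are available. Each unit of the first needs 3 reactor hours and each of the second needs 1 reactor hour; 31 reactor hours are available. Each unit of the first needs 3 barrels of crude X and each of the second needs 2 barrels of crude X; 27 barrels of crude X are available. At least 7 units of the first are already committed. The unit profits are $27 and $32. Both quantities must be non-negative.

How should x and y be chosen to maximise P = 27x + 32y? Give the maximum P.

x = 7, y = 3, maximum P = 285

Feasible corners and P = 27x + 32y:
  (9, 0) → P = 243
  (7, 0) → P = 189
  (7, 3) → P = 285

At the optimal vertex, 3x + 2y = 27 and x = 7.
Solving simultaneously gives x = 7, y = 3.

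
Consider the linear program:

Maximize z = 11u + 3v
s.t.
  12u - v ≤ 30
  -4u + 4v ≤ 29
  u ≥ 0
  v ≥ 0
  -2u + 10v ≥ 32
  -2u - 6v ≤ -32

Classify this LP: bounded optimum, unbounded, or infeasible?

Feasible corners and z = 11u + 3v:
  (149/44, 117/11) → z = 3043/44
  (106/37, 162/37) → z = 1652/37
  (0, 29/4) → z = 87/4
  (0, 16/3) → z = 16
The feasible region has finitely many vertices and no improving ray; the maximum is 3043/44 at (149/44, 117/11).

bounded optimum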